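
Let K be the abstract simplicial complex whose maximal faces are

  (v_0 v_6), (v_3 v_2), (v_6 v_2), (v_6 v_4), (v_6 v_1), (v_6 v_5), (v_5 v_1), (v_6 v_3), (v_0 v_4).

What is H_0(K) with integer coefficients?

H_0 ≅ Z.

Take the total order v_0 < v_1 < v_2 < v_3 < v_4 < v_5 < v_6 on the vertex set. Then K (dimension 1) consists of the simplices:

  0-simplices (7): [v_0], [v_1], [v_2], [v_3], [v_4], [v_5], [v_6]
  1-simplices (9): [v_0,v_4], [v_0,v_6], [v_1,v_5], [v_1,v_6], [v_2,v_3], [v_2,v_6], [v_3,v_6], [v_4,v_6], [v_5,v_6]

giving chain groups C_0 ≅ Z^7, C_1 ≅ Z^9.

Boundary ∂_1: C_1 → C_0 sends each edge [p,q] (with p < q) to q − p.
The 7×9 boundary matrix has rank 6 and Smith normal form diag(1,1,1,1,1,1).

From H_k ≅ ker(∂_k) / im(∂_{k+1}) we obtain:

  H_0: rank C_0 − rank ∂_1 = 7 − 6 = 1, and the invariant factors of ∂_1 are all 1, so H_0 = Z.

(K is a triangulation of a wedge of 3 circles.)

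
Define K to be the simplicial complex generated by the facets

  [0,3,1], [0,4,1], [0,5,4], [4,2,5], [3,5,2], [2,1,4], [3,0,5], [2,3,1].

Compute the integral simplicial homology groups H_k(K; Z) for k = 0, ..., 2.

H_0 ≅ Z,  H_1 = 0,  H_2 ≅ Z.

We work with the vertex ordering 0 < 1 < 2 < 3 < 4 < 5. The simplices of K, each written with vertices in increasing order, are:

  0-simplices (6): [0], [1], [2], [3], [4], [5]
  1-simplices (12): [0,1], [0,3], [0,4], [0,5], [1,2], [1,3], [1,4], [2,3], [2,4], [2,5], [3,5], [4,5]
  2-simplices (8): [0,1,3], [0,1,4], [0,3,5], [0,4,5], [1,2,3], [1,2,4], [2,3,5], [2,4,5]

giving chain groups C_0 ≅ Z^6, C_1 ≅ Z^12, C_2 ≅ Z^8.

Boundary ∂_1: C_1 → C_0 is given by ∂[p,q] = [q] − [p]. For instance
  ∂[2,4] = [4] − [2].
This gives a 6×12 integer matrix of rank 5; reducing to Smith normal form yields diagonal entries (1,1,1,1,1).

Boundary ∂_2: C_2 → C_1 maps a triangle to the signed sum of its edges. For instance
  ∂[2,4,5] = [4,5] − [2,5] + [2,4],
  ∂[0,1,4] = [1,4] − [0,4] + [0,1].
As a 12×8 matrix over Z this has rank 7, with invariant factors (1,1,1,1,1,1,1).

Now H_k = ker ∂_k / im ∂_{k+1}, so:

  H_0: rank C_0 − rank ∂_1 = 6 − 5 = 1, and the invariant factors of ∂_1 are all 1, so H_0 ≅ Z.
  H_1: rank ker ∂_1 − rank ∂_2 = (12 − 5) − 7 = 0, and the invariant factors of ∂_2 are all 1, so H_1 ≅ 0.
  H_2: rank ker ∂_2 − rank ∂_3 = (8 − 7) − 0 = 1, and there is no ∂_3, so H_2 ≅ Z.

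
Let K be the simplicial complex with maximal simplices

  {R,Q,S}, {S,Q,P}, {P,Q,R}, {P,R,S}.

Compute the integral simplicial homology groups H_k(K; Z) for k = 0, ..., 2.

We work with the vertex ordering P < Q < R < S. The simplices of K, each written with vertices in increasing order, are:

  0-simplices (4): P, Q, R, S
  1-simplices (6): PQ, PR, PS, QR, QS, RS
  2-simplices (4): PQR, PQS, PRS, QRS

giving chain groups C_0 ≅ Z^4, C_1 ≅ Z^6, C_2 ≅ Z^4.

∂_1: C_1 → C_0 sends each edge [p,q] (with p < q) to q − p. For instance
  ∂PR = R − P.
This gives a 4×6 integer matrix of rank 3; reducing to Smith normal form yields diagonal entries (1,1,1).

Boundary ∂_2: C_2 → C_1 maps a triangle to the signed sum of its edges. For instance
  ∂PQS = QS − PS + PQ,
  ∂PRS = RS − PS + PR.
This gives a 6×4 integer matrix of rank 3; reducing to Smith normal form yields diagonal entries (1,1,1).

Computing H_k = (kernel of ∂_k) / (image of ∂_{k+1}):

  H_0: rank C_0 − rank ∂_1 = 4 − 3 = 1, and the invariant factors of ∂_1 are all 1, so H_0 = Z.
  H_1: rank ker ∂_1 − rank ∂_2 = (6 − 3) − 3 = 0, and the invariant factors of ∂_2 are all 1, so H_1 = 0.
  H_2: rank ker ∂_2 − rank ∂_3 = (4 − 3) − 0 = 1, and there is no ∂_3, so H_2 = Z.

H_0 = Z,  H_1 = 0,  H_2 = Z.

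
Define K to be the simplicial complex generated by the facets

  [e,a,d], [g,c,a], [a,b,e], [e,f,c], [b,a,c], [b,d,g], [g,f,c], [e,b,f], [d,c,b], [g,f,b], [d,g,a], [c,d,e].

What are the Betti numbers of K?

b_0 = 1, b_1 = 0, b_2 = 0.

Fix the vertex order a < b < c < d < e < f < g and write every simplex with vertices in increasing order. Then dim K = 2 and the simplices of K are:

  0-simplices (7): a, b, c, d, e, f, g
  1-simplices (18): ab, ac, ad, ae, ag, bc, bd, be, bf, bg, cd, ce, cf, cg, de, dg, ef, fg
  2-simplices (12): abc, abe, acg, ade, adg, bcd, bdg, bef, bfg, cde, cef, cfg

Hence C_0 ≅ Z^7, C_1 ≅ Z^18, C_2 ≅ Z^12.

The boundary map ∂_1: C_1 → C_0 is given by ∂[p,q] = [q] − [p]. For instance
  ∂fg = g − f.
This gives a 7×18 integer matrix of rank 6; reducing to Smith normal form yields diagonal entries (1,1,1,1,1,1).

The boundary map ∂_2: C_2 → C_1 sends each 2-simplex [p,q,r] to [q,r] − [p,r] + [p,q]. For instance
  ∂bef = ef − bf + be,
  ∂bdg = dg − bg + bd.
As a 18×12 matrix over Z this has rank 12, with invariant factors (1,1,1,1,1,1,1,1,1,1,1,2).

Now H_k = ker ∂_k / im ∂_{k+1}, so:

  H_0: rank C_0 − rank ∂_1 = 7 − 6 = 1, and the invariant factors of ∂_1 are all 1, so H_0 ≅ Z.
  H_1: rank ker ∂_1 − rank ∂_2 = (18 − 6) − 12 = 0, and ∂_2 has invariant factor 2 > 1, so H_1 ≅ Z/2Z.
  H_2: rank ker ∂_2 − rank ∂_3 = (12 − 12) − 0 = 0, and there is no ∂_3, so H_2 ≅ 0.

(K is a triangulation of the real projective plane RP^2.)

Hence the Betti numbers are b_0 = 1, b_1 = 0, b_2 = 0.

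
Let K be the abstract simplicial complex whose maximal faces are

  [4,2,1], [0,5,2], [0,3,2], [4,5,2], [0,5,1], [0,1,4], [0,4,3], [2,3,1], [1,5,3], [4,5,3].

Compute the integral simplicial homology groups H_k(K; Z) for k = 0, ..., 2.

Take the total order 0 < 1 < 2 < 3 < 4 < 5 on the vertex set. Then K (dimension 2) consists of the simplices:

  0-simplices (6): [0], [1], [2], [3], [4], [5]
  1-simplices (15): [0,1], [0,2], [0,3], [0,4], [0,5], [1,2], [1,3], [1,4], [1,5], [2,3], [2,4], [2,5], [3,4], [3,5], [4,5]
  2-simplices (10): [0,1,4], [0,1,5], [0,2,3], [0,2,5], [0,3,4], [1,2,3], [1,2,4], [1,3,5], [2,4,5], [3,4,5]

so the chain groups are C_0 ≅ Z^6, C_1 ≅ Z^15, C_2 ≅ Z^10.

Boundary ∂_1: C_1 → C_0 sends each edge [p,q] (with p < q) to q − p.
As a 6×15 matrix over Z this has rank 5, with invariant factors (1,1,1,1,1).

Boundary ∂_2: C_2 → C_1 maps a triangle to the signed sum of its edges. For instance
  ∂[0,3,4] = [3,4] − [0,4] + [0,3],
  ∂[1,3,5] = [3,5] − [1,5] + [1,3].
The resulting 15×10 matrix has rank 10, and its Smith normal form has invariant factors (1,1,1,1,1,1,1,1,1,2).

Reading off H_k = ker ∂_k / im ∂_{k+1}:

  H_0: rank C_0 − rank ∂_1 = 6 − 5 = 1, and the invariant factors of ∂_1 are all 1, so H_0 ≅ Z.
  H_1: rank ker ∂_1 − rank ∂_2 = (15 − 5) − 10 = 0, and ∂_2 has invariant factor 2 > 1, so H_1 ≅ Z/2.
  H_2: rank ker ∂_2 − rank ∂_3 = (10 − 10) − 0 = 0, and there is no ∂_3, so H_2 ≅ 0.

(K is a triangulation of the real projective plane RP^2.)

H_0 = Z,  H_1 = Z/2,  H_2 = 0.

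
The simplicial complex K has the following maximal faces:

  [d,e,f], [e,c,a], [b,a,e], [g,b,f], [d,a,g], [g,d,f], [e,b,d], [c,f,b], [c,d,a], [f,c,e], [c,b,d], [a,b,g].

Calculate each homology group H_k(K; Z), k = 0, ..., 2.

H_0 ≅ Z,  H_1 ≅ Z/2,  H_2 = 0.

Take the total order a < b < c < d < e < f < g on the vertex set. Then K (dimension 2) consists of the simplices:

  0-simplices (7): a, b, c, d, e, f, g
  1-simplices (18): ab, ac, ad, ae, ag, bc, bd, be, bf, bg, cd, ce, cf, de, df, dg, ef, fg
  2-simplices (12): abe, abg, acd, ace, adg, bcd, bcf, bde, bfg, cef, def, dfg

Hence C_0 ≅ Z^7, C_1 ≅ Z^18, C_2 ≅ Z^12.

∂_1: C_1 → C_0 sends each edge [p,q] (with p < q) to q − p.
This gives a 7×18 integer matrix of rank 6; reducing to Smith normal form yields diagonal entries (1,1,1,1,1,1).

∂_2: C_2 → C_1 sends each 2-simplex [p,q,r] to [q,r] − [p,r] + [p,q]. For instance
  ∂bde = de − be + bd,
  ∂cef = ef − cf + ce.
The resulting 18×12 matrix has rank 12, and its Smith normal form has invariant factors (1,1,1,1,1,1,1,1,1,1,1,2).

Computing H_k = (kernel of ∂_k) / (image of ∂_{k+1}):

  H_0: rank C_0 − rank ∂_1 = 7 − 6 = 1, and the invariant factors of ∂_1 are all 1, so H_0 ≅ Z.
  H_1: rank ker ∂_1 − rank ∂_2 = (18 − 6) − 12 = 0, and ∂_2 has invariant factor 2 > 1, so H_1 ≅ Z/2.
  H_2: rank ker ∂_2 − rank ∂_3 = (12 − 12) − 0 = 0, and there is no ∂_3, so H_2 ≅ 0.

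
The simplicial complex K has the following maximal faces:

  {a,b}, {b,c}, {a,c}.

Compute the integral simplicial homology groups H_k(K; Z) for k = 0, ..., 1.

K has 3 vertices, 3 edges.
rank ∂_0 = 0, rank ∂_1 = 2 ⇒ b_0 = 3 − 0 − 2 = 1; all invariant factors of ∂_1 are 1 so no torsion. So H_0 = Z.
rank ∂_1 = 2, rank ∂_2 = 0 ⇒ b_1 = 3 − 2 − 0 = 1. So H_1 = Z.

H_0 ≅ Z,  H_1 ≅ Z.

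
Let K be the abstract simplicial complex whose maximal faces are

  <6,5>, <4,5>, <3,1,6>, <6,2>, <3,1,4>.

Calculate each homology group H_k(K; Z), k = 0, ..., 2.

H_0 ≅ Z,  H_1 ≅ Z,  H_2 = 0.

Order the vertices as 1 < 2 < 3 < 4 < 5 < 6. Listing each simplex with vertices in this order, K has dimension 2 with simplices:

  0-simplices (6): [1], [2], [3], [4], [5], [6]
  1-simplices (8): [1,3], [1,4], [1,6], [2,6], [3,4], [3,6], [4,5], [5,6]
  2-simplices (2): [1,3,4], [1,3,6]

Hence C_0 ≅ Z^6, C_1 ≅ Z^8, C_2 ≅ Z^2.

∂_1: C_1 → C_0 is given by ∂[p,q] = [q] − [p].
The 6×8 boundary matrix has rank 5 and Smith normal form diag(1,1,1,1,1).

Boundary ∂_2: C_2 → C_1 sends each 2-simplex [p,q,r] to [q,r] − [p,r] + [p,q]. For instance
  ∂[1,3,6] = [3,6] − [1,6] + [1,3],
  ∂[1,3,4] = [3,4] − [1,4] + [1,3].
The 8×2 boundary matrix has rank 2 and Smith normal form diag(1,1).

Now H_k = ker ∂_k / im ∂_{k+1}, so:

  H_0: rank C_0 − rank ∂_1 = 6 − 5 = 1, and the invariant factors of ∂_1 are all 1, so H_0 = Z.
  H_1: rank ker ∂_1 − rank ∂_2 = (8 − 5) − 2 = 1, and the invariant factors of ∂_2 are all 1, so H_1 = Z.
  H_2: rank ker ∂_2 − rank ∂_3 = (2 − 2) − 0 = 0, and there is no ∂_3, so H_2 = 0.

As a check, the Euler characteristic is 6 − 8 + 2 = 0, which agrees with 1 − 1 + 0 = 0.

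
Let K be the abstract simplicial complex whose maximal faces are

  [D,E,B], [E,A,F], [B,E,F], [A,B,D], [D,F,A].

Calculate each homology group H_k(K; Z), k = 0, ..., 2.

Take the total order A < B < D < E < F on the vertex set. Then K (dimension 2) consists of the simplices:

  0-simplices (5): A, B, D, E, F
  1-simplices (10): AB, AD, AE, AF, BD, BE, BF, DE, DF, EF
  2-simplices (5): ABD, ADF, AEF, BDE, BEF

giving chain groups C_0 ≅ Z^5, C_1 ≅ Z^10, C_2 ≅ Z^5.

The boundary map ∂_1: C_1 → C_0 sends each edge [p,q] (with p < q) to q − p.
This gives a 5×10 integer matrix of rank 4; reducing to Smith normal form yields diagonal entries (1,1,1,1).

The boundary map ∂_2: C_2 → C_1 sends each 2-simplex [p,q,r] to [q,r] − [p,r] + [p,q]. For instance
  ∂BEF = EF − BF + BE,
  ∂AEF = EF − AF + AE.
As a 10×5 matrix over Z this has rank 5, with invariant factors (1,1,1,1,1).

Computing H_k = (kernel of ∂_k) / (image of ∂_{k+1}):

  H_0: rank C_0 − rank ∂_1 = 5 − 4 = 1, and the invariant factors of ∂_1 are all 1, so H_0 = Z.
  H_1: rank ker ∂_1 − rank ∂_2 = (10 − 4) − 5 = 1, and the invariant factors of ∂_2 are all 1, so H_1 = Z.
  H_2: rank ker ∂_2 − rank ∂_3 = (5 − 5) − 0 = 0, and there is no ∂_3, so H_2 = 0.

(K is a triangulation of the Möbius band.)

H_0 = Z,  H_1 = Z,  H_2 = 0.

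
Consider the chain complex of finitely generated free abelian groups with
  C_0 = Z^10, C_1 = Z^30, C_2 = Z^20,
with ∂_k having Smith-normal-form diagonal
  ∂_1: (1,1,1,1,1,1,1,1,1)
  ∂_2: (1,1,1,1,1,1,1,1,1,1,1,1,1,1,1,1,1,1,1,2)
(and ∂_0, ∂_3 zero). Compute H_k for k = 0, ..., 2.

H_0 ≅ Z,  H_1 ≅ Z ⊕ Z/2Z,  H_2 = 0.

H_0: b_0 = 10 − 0 − 9 = 1; torsion from ∂_1 factors > 1: none. So H_0 ≅ Z.
H_1: b_1 = 30 − 9 − 20 = 1; torsion from ∂_2 factors > 1: [2]. So H_1 ≅ Z ⊕ Z/2Z.
H_2: b_2 = 20 − 20 − 0 = 0; torsion from ∂_3 factors > 1: none. So H_2 ≅ 0.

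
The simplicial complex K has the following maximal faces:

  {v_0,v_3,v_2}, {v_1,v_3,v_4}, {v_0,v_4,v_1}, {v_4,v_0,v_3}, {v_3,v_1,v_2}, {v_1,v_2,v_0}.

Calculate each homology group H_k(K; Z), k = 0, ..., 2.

Fix the vertex order v_0 < v_1 < v_2 < v_3 < v_4 and write every simplex with vertices in increasing order. Then dim K = 2 and the simplices of K are:

  0-simplices (5): [v_0], [v_1], [v_2], [v_3], [v_4]
  1-simplices (9): [v_0,v_1], [v_0,v_2], [v_0,v_3], [v_0,v_4], [v_1,v_2], [v_1,v_3], [v_1,v_4], [v_2,v_3], [v_3,v_4]
  2-simplices (6): [v_0,v_1,v_2], [v_0,v_1,v_4], [v_0,v_2,v_3], [v_0,v_3,v_4], [v_1,v_2,v_3], [v_1,v_3,v_4]

so the chain groups are C_0 ≅ Z^5, C_1 ≅ Z^9, C_2 ≅ Z^6.

The boundary map ∂_1: C_1 → C_0 is given by ∂[p,q] = [q] − [p]. For instance
  ∂[v_0,v_1] = [v_1] − [v_0].
As a 5×9 matrix over Z this has rank 4, with invariant factors (1,1,1,1).

∂_2: C_2 → C_1 acts by ∂[p,q,r] = [q,r] − [p,r] + [p,q]. For instance
  ∂[v_1,v_3,v_4] = [v_3,v_4] − [v_1,v_4] + [v_1,v_3],
  ∂[v_0,v_1,v_2] = [v_1,v_2] − [v_0,v_2] + [v_0,v_1].
This gives a 9×6 integer matrix of rank 5; reducing to Smith normal form yields diagonal entries (1,1,1,1,1).

Reading off H_k = ker ∂_k / im ∂_{k+1}:

  H_0: rank C_0 − rank ∂_1 = 5 − 4 = 1, and the invariant factors of ∂_1 are all 1, so H_0 ≅ Z.
  H_1: rank ker ∂_1 − rank ∂_2 = (9 − 4) − 5 = 0, and the invariant factors of ∂_2 are all 1, so H_1 ≅ 0.
  H_2: rank ker ∂_2 − rank ∂_3 = (6 − 5) − 0 = 1, and there is no ∂_3, so H_2 ≅ Z.

H_0 = Z,  H_1 = 0,  H_2 = Z.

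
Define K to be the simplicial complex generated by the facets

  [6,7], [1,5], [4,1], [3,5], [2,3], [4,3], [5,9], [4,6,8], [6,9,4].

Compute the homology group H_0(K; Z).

Fix the vertex order 1 < 2 < 3 < 4 < 5 < 6 < 7 < 8 < 9 and write every simplex with vertices in increasing order. Then dim K = 2 and the simplices of K are:

  0-simplices (9): [1], [2], [3], [4], [5], [6], [7], [8], [9]
  1-simplices (12): [1,4], [1,5], [2,3], [3,4], [3,5], [4,6], [4,8], [4,9], [5,9], [6,7], [6,8], [6,9]
  2-simplices (2): [4,6,8], [4,6,9]

Hence C_0 ≅ Z^9, C_1 ≅ Z^12, C_2 ≅ Z^2.

∂_1: C_1 → C_0 maps an edge to its endpoints' difference, ∂[p,q] = q − p.
This gives a 9×12 integer matrix of rank 8; reducing to Smith normal form yields diagonal entries (1,1,1,1,1,1,1,1).

Boundary ∂_2: C_2 → C_1 acts by ∂[p,q,r] = [q,r] − [p,r] + [p,q]. For instance
  ∂[4,6,8] = [6,8] − [4,8] + [4,6],
  ∂[4,6,9] = [6,9] − [4,9] + [4,6].
As a 12×2 matrix over Z this has rank 2, with invariant factors (1,1).

Reading off H_k = ker ∂_k / im ∂_{k+1}:

  H_0: rank C_0 − rank ∂_1 = 9 − 8 = 1, and the invariant factors of ∂_1 are all 1, so H_0 ≅ Z.

H_0 = Z.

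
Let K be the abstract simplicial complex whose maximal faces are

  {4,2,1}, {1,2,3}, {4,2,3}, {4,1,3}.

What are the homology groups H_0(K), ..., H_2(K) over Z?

K has 4 vertices, 6 edges, 4 triangles.
rank ∂_0 = 0, rank ∂_1 = 3 ⇒ b_0 = 4 − 0 − 3 = 1; all invariant factors of ∂_1 are 1 so no torsion. So H_0 = Z.
rank ∂_1 = 3, rank ∂_2 = 3 ⇒ b_1 = 6 − 3 − 3 = 0; all invariant factors of ∂_2 are 1 so no torsion. So H_1 = 0.
rank ∂_2 = 3, rank ∂_3 = 0 ⇒ b_2 = 4 − 3 − 0 = 1. So H_2 = Z.

H_0 = Z,  H_1 = 0,  H_2 = Z.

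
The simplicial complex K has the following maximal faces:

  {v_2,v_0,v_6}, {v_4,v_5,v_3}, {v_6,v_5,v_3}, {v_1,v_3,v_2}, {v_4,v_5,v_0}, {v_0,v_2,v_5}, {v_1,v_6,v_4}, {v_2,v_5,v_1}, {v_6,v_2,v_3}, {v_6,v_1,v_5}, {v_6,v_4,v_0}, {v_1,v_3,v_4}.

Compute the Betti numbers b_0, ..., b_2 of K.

b_0 = 1, b_1 = 0, b_2 = 0.

Order the vertices as v_0 < v_1 < v_2 < v_3 < v_4 < v_5 < v_6. Listing each simplex with vertices in this order, K has dimension 2 with simplices:

  0-simplices (7): [v_0], [v_1], [v_2], [v_3], [v_4], [v_5], [v_6]
  1-simplices (18): (18 of them)
  2-simplices (12): (12 of them)

Hence C_0 ≅ Z^7, C_1 ≅ Z^18, C_2 ≅ Z^12.

The boundary map ∂_1: C_1 → C_0 is given by ∂[p,q] = [q] − [p]. For instance
  ∂[v_0,v_2] = [v_2] − [v_0].
As a 7×18 matrix over Z this has rank 6, with invariant factors (1,1,1,1,1,1).

Boundary ∂_2: C_2 → C_1 sends each 2-simplex [p,q,r] to [q,r] − [p,r] + [p,q]. For instance
  ∂[v_1,v_4,v_6] = [v_4,v_6] − [v_1,v_6] + [v_1,v_4],
  ∂[v_0,v_4,v_6] = [v_4,v_6] − [v_0,v_6] + [v_0,v_4].
The resulting 18×12 matrix has rank 12, and its Smith normal form has invariant factors (1,1,1,1,1,1,1,1,1,1,1,2).

Reading off H_k = ker ∂_k / im ∂_{k+1}:

  H_0: rank C_0 − rank ∂_1 = 7 − 6 = 1, and the invariant factors of ∂_1 are all 1, so H_0 = Z.
  H_1: rank ker ∂_1 − rank ∂_2 = (18 − 6) − 12 = 0, and ∂_2 has invariant factor 2 > 1, so H_1 = Z/2Z.
  H_2: rank ker ∂_2 − rank ∂_3 = (12 − 12) − 0 = 0, and there is no ∂_3, so H_2 = 0.

Hence the Betti numbers are b_0 = 1, b_1 = 0, b_2 = 0.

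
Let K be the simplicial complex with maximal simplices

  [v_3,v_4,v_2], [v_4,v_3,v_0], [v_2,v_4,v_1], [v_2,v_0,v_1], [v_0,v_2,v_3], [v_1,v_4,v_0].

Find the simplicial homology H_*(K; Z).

We work with the vertex ordering v_0 < v_1 < v_2 < v_3 < v_4. The simplices of K, each written with vertices in increasing order, are:

  0-simplices (5): [v_0], [v_1], [v_2], [v_3], [v_4]
  1-simplices (9): [v_0,v_1], [v_0,v_2], [v_0,v_3], [v_0,v_4], [v_1,v_2], [v_1,v_4], [v_2,v_3], [v_2,v_4], [v_3,v_4]
  2-simplices (6): [v_0,v_1,v_2], [v_0,v_1,v_4], [v_0,v_2,v_3], [v_0,v_3,v_4], [v_1,v_2,v_4], [v_2,v_3,v_4]

Hence C_0 ≅ Z^5, C_1 ≅ Z^9, C_2 ≅ Z^6.

Boundary ∂_1: C_1 → C_0 is given by ∂[p,q] = [q] − [p]. For instance
  ∂[v_2,v_3] = [v_3] − [v_2].
The 5×9 boundary matrix has rank 4 and Smith normal form diag(1,1,1,1).

The boundary map ∂_2: C_2 → C_1 sends each 2-simplex [p,q,r] to [q,r] − [p,r] + [p,q]. For instance
  ∂[v_0,v_1,v_4] = [v_1,v_4] − [v_0,v_4] + [v_0,v_1],
  ∂[v_1,v_2,v_4] = [v_2,v_4] − [v_1,v_4] + [v_1,v_2].
As a 9×6 matrix over Z this has rank 5, with invariant factors (1,1,1,1,1).

Reading off H_k = ker ∂_k / im ∂_{k+1}:

  H_0: rank C_0 − rank ∂_1 = 5 − 4 = 1, and the invariant factors of ∂_1 are all 1, so H_0 = Z.
  H_1: rank ker ∂_1 − rank ∂_2 = (9 − 4) − 5 = 0, and the invariant factors of ∂_2 are all 1, so H_1 = 0.
  H_2: rank ker ∂_2 − rank ∂_3 = (6 − 5) − 0 = 1, and there is no ∂_3, so H_2 = Z.

H_0 ≅ Z,  H_1 = 0,  H_2 ≅ Z.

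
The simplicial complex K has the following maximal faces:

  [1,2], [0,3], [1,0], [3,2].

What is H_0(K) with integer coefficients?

K has 4 vertices, 4 edges.
rank ∂_0 = 0, rank ∂_1 = 3 ⇒ b_0 = 4 − 0 − 3 = 1; all invariant factors of ∂_1 are 1 so no torsion. So H_0 = Z.

H_0 ≅ Z.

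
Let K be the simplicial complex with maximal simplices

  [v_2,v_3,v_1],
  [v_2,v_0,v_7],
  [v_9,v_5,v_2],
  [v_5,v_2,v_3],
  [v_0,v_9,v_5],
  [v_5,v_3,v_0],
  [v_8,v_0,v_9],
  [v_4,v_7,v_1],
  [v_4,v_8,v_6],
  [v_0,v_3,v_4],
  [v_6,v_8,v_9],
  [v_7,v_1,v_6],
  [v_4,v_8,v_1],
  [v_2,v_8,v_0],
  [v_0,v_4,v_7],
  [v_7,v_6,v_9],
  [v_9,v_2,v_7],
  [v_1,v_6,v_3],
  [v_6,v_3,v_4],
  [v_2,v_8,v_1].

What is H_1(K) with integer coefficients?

Fix the vertex order v_0 < v_1 < v_2 < v_3 < v_4 < v_5 < v_6 < v_7 < v_8 < v_9 and write every simplex with vertices in increasing order. Then dim K = 2 and the simplices of K are:

  0-simplices (10): [v_0], [v_1], [v_2], [v_3], [v_4], [v_5], [v_6], [v_7], [v_8], [v_9]
  1-simplices (30): (30 of them)
  2-simplices (20): (20 of them)

Hence C_0 ≅ Z^10, C_1 ≅ Z^30, C_2 ≅ Z^20.

Boundary ∂_1: C_1 → C_0 is given by ∂[p,q] = [q] − [p]. For instance
  ∂[v_4,v_6] = [v_6] − [v_4].
The 10×30 boundary matrix has rank 9 and Smith normal form diag(1,1,1,1,1,1,1,1,1).

∂_2: C_2 → C_1 maps a triangle to the signed sum of its edges. For instance
  ∂[v_1,v_4,v_8] = [v_4,v_8] − [v_1,v_8] + [v_1,v_4],
  ∂[v_3,v_4,v_6] = [v_4,v_6] − [v_3,v_6] + [v_3,v_4].
This gives a 30×20 integer matrix of rank 20; reducing to Smith normal form yields diagonal entries (1,1,1,1,1,1,1,1,1,1,1,1,1,1,1,1,1,1,1,2).

Now H_k = ker ∂_k / im ∂_{k+1}, so:

  H_1: rank ker ∂_1 − rank ∂_2 = (30 − 9) − 20 = 1, and ∂_2 has invariant factor 2 > 1, so H_1 ≅ Z ⊕ Z/2Z.

H_1 ≅ Z ⊕ Z/2Z.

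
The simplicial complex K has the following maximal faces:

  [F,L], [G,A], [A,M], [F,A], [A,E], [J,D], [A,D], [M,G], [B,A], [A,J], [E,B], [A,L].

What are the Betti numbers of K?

b_0 = 1, b_1 = 4.

Take the total order A < B < D < E < F < G < J < L < M on the vertex set. Then K (dimension 1) consists of the simplices:

  0-simplices (9): A, B, D, E, F, G, J, L, M
  1-simplices (12): AB, AD, AE, AF, AG, AJ, AL, AM, BE, DJ, FL, GM

giving chain groups C_0 ≅ Z^9, C_1 ≅ Z^12.

The boundary map ∂_1: C_1 → C_0 sends each edge [p,q] (with p < q) to q − p.
This gives a 9×12 integer matrix of rank 8; reducing to Smith normal form yields diagonal entries (1,1,1,1,1,1,1,1).

Now H_k = ker ∂_k / im ∂_{k+1}, so:

  H_0: rank C_0 − rank ∂_1 = 9 − 8 = 1, and the invariant factors of ∂_1 are all 1, so H_0 = Z.
  H_1: rank ker ∂_1 − rank ∂_2 = (12 − 8) − 0 = 4, and there is no ∂_2, so H_1 = Z^4.

As a check, the Euler characteristic is 9 − 12 = -3, which agrees with 1 − 4 = -3.
(K is a triangulation of a wedge of 4 circles.)

Hence the Betti numbers are b_0 = 1, b_1 = 4.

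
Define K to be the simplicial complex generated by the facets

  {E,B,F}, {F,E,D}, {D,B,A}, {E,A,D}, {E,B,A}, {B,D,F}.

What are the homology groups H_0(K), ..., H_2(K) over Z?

H_0 ≅ Z,  H_1 = 0,  H_2 ≅ Z.

Take the total order A < B < D < E < F on the vertex set. Then K (dimension 2) consists of the simplices:

  0-simplices (5): A, B, D, E, F
  1-simplices (9): AB, AD, AE, BD, BE, BF, DE, DF, EF
  2-simplices (6): ABD, ABE, ADE, BDF, BEF, DEF

Hence C_0 ≅ Z^5, C_1 ≅ Z^9, C_2 ≅ Z^6.

∂_1: C_1 → C_0 maps an edge to its endpoints' difference, ∂[p,q] = q − p. For instance
  ∂DF = F − D.
The 5×9 boundary matrix has rank 4 and Smith normal form diag(1,1,1,1).

Boundary ∂_2: C_2 → C_1 maps a triangle to the signed sum of its edges. For instance
  ∂DEF = EF − DF + DE,
  ∂BEF = EF − BF + BE.
The resulting 9×6 matrix has rank 5, and its Smith normal form has invariant factors (1,1,1,1,1).

Computing H_k = (kernel of ∂_k) / (image of ∂_{k+1}):

  H_0: rank C_0 − rank ∂_1 = 5 − 4 = 1, and the invariant factors of ∂_1 are all 1, so H_0 = Z.
  H_1: rank ker ∂_1 − rank ∂_2 = (9 − 4) − 5 = 0, and the invariant factors of ∂_2 are all 1, so H_1 = 0.
  H_2: rank ker ∂_2 − rank ∂_3 = (6 − 5) − 0 = 1, and there is no ∂_3, so H_2 = Z.

As a check, the Euler characteristic is 5 − 9 + 6 = 2, which agrees with 1 − 0 + 1 = 2.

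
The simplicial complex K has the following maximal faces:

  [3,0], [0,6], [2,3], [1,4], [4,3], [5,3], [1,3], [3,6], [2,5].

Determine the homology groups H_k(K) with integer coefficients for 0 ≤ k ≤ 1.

Fix the vertex order 0 < 1 < 2 < 3 < 4 < 5 < 6 and write every simplex with vertices in increasing order. Then dim K = 1 and the simplices of K are:

  0-simplices (7): [0], [1], [2], [3], [4], [5], [6]
  1-simplices (9): [0,3], [0,6], [1,3], [1,4], [2,3], [2,5], [3,4], [3,5], [3,6]

giving chain groups C_0 ≅ Z^7, C_1 ≅ Z^9.

Boundary ∂_1: C_1 → C_0 sends each edge [p,q] (with p < q) to q − p.
The 7×9 boundary matrix has rank 6 and Smith normal form diag(1,1,1,1,1,1).

From H_k ≅ ker(∂_k) / im(∂_{k+1}) we obtain:

  H_0: rank C_0 − rank ∂_1 = 7 − 6 = 1, and the invariant factors of ∂_1 are all 1, so H_0 ≅ Z.
  H_1: rank ker ∂_1 − rank ∂_2 = (9 − 6) − 0 = 3, and there is no ∂_2, so H_1 ≅ Z^3.

As a check, the Euler characteristic is 7 − 9 = -2, which agrees with 1 − 3 = -2.
(K is a triangulation of a wedge of 3 circles.)

H_0 = Z,  H_1 = Z^3.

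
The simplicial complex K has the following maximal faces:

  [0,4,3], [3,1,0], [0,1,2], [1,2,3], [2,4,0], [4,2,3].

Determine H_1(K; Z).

Fix the vertex order 0 < 1 < 2 < 3 < 4 and write every simplex with vertices in increasing order. Then dim K = 2 and the simplices of K are:

  0-simplices (5): [0], [1], [2], [3], [4]
  1-simplices (9): [0,1], [0,2], [0,3], [0,4], [1,2], [1,3], [2,3], [2,4], [3,4]
  2-simplices (6): [0,1,2], [0,1,3], [0,2,4], [0,3,4], [1,2,3], [2,3,4]

giving chain groups C_0 ≅ Z^5, C_1 ≅ Z^9, C_2 ≅ Z^6.

Boundary ∂_1: C_1 → C_0 maps an edge to its endpoints' difference, ∂[p,q] = q − p.
The 5×9 boundary matrix has rank 4 and Smith normal form diag(1,1,1,1).

∂_2: C_2 → C_1 acts by ∂[p,q,r] = [q,r] − [p,r] + [p,q]. For instance
  ∂[0,1,3] = [1,3] − [0,3] + [0,1],
  ∂[0,1,2] = [1,2] − [0,2] + [0,1].
This gives a 9×6 integer matrix of rank 5; reducing to Smith normal form yields diagonal entries (1,1,1,1,1).

Now H_k = ker ∂_k / im ∂_{k+1}, so:

  H_1: rank ker ∂_1 − rank ∂_2 = (9 − 4) − 5 = 0, and the invariant factors of ∂_2 are all 1, so H_1 ≅ 0.

H_1 ≅ 0.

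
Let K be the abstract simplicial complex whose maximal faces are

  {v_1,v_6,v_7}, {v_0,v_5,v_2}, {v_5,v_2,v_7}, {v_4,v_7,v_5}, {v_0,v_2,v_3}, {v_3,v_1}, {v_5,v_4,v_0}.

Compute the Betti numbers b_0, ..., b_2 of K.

Order the vertices as v_0 < v_1 < v_2 < v_3 < v_4 < v_5 < v_6 < v_7. Listing each simplex with vertices in this order, K has dimension 2 with simplices:

  0-simplices (8): [v_0], [v_1], [v_2], [v_3], [v_4], [v_5], [v_6], [v_7]
  1-simplices (14): [v_0,v_2], [v_0,v_3], [v_0,v_4], [v_0,v_5], [v_1,v_3], [v_1,v_6], [v_1,v_7], [v_2,v_3], [v_2,v_5], [v_2,v_7], [v_4,v_5], [v_4,v_7], [v_5,v_7], [v_6,v_7]
  2-simplices (6): [v_0,v_2,v_3], [v_0,v_2,v_5], [v_0,v_4,v_5], [v_1,v_6,v_7], [v_2,v_5,v_7], [v_4,v_5,v_7]

so the chain groups are C_0 ≅ Z^8, C_1 ≅ Z^14, C_2 ≅ Z^6.

The boundary map ∂_1: C_1 → C_0 sends each edge [p,q] (with p < q) to q − p.
The 8×14 boundary matrix has rank 7 and Smith normal form diag(1,1,1,1,1,1,1).

Boundary ∂_2: C_2 → C_1 acts by ∂[p,q,r] = [q,r] − [p,r] + [p,q]. For instance
  ∂[v_1,v_6,v_7] = [v_6,v_7] − [v_1,v_7] + [v_1,v_6],
  ∂[v_0,v_2,v_5] = [v_2,v_5] − [v_0,v_5] + [v_0,v_2].
The 14×6 boundary matrix has rank 6 and Smith normal form diag(1,1,1,1,1,1).

Computing H_k = (kernel of ∂_k) / (image of ∂_{k+1}):

  H_0: rank C_0 − rank ∂_1 = 8 − 7 = 1, and the invariant factors of ∂_1 are all 1, so H_0 ≅ Z.
  H_1: rank ker ∂_1 − rank ∂_2 = (14 − 7) − 6 = 1, and the invariant factors of ∂_2 are all 1, so H_1 ≅ Z.
  H_2: rank ker ∂_2 − rank ∂_3 = (6 − 6) − 0 = 0, and there is no ∂_3, so H_2 ≅ 0.

Hence the Betti numbers are b_0 = 1, b_1 = 1, b_2 = 0.

b_0 = 1, b_1 = 1, b_2 = 0.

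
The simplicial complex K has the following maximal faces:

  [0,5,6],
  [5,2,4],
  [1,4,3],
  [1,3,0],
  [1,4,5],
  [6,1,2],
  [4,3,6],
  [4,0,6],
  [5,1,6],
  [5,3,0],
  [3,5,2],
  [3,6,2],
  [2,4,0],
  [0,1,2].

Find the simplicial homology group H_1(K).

Take the total order 0 < 1 < 2 < 3 < 4 < 5 < 6 on the vertex set. Then K (dimension 2) consists of the simplices:

  0-simplices (7): [0], [1], [2], [3], [4], [5], [6]
  1-simplices (21): [0,1], [0,2], [0,3], [0,4], [0,5], [0,6], [1,2], [1,3], [1,4], [1,5], [1,6], [2,3], [2,4], [2,5], [2,6], [3,4], [3,5], [3,6], [4,5], [4,6], [5,6]
  2-simplices (14): [0,1,2], [0,1,3], [0,2,4], [0,3,5], [0,4,6], [0,5,6], [1,2,6], [1,3,4], [1,4,5], [1,5,6], [2,3,5], [2,3,6], [2,4,5], [3,4,6]

giving chain groups C_0 ≅ Z^7, C_1 ≅ Z^21, C_2 ≅ Z^14.

The boundary map ∂_1: C_1 → C_0 is given by ∂[p,q] = [q] − [p]. For instance
  ∂[5,6] = [6] − [5].
The 7×21 boundary matrix has rank 6 and Smith normal form diag(1,1,1,1,1,1).

The boundary map ∂_2: C_2 → C_1 maps a triangle to the signed sum of its edges. For instance
  ∂[0,2,4] = [2,4] − [0,4] + [0,2],
  ∂[3,4,6] = [4,6] − [3,6] + [3,4].
As a 21×14 matrix over Z this has rank 13, with invariant factors (1,1,1,1,1,1,1,1,1,1,1,1,1).

From H_k ≅ ker(∂_k) / im(∂_{k+1}) we obtain:

  H_1: rank ker ∂_1 − rank ∂_2 = (21 − 6) − 13 = 2, and the invariant factors of ∂_2 are all 1, so H_1 ≅ Z^2.

(K is a triangulation of the torus T^2.)

H_1 = Z^2.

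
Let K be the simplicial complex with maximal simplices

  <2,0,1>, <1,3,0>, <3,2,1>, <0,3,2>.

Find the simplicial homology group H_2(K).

We work with the vertex ordering 0 < 1 < 2 < 3. The simplices of K, each written with vertices in increasing order, are:

  0-simplices (4): [0], [1], [2], [3]
  1-simplices (6): [0,1], [0,2], [0,3], [1,2], [1,3], [2,3]
  2-simplices (4): [0,1,2], [0,1,3], [0,2,3], [1,2,3]

Hence C_0 ≅ Z^4, C_1 ≅ Z^6, C_2 ≅ Z^4.

Boundary ∂_1: C_1 → C_0 is given by ∂[p,q] = [q] − [p].
This gives a 4×6 integer matrix of rank 3; reducing to Smith normal form yields diagonal entries (1,1,1).

Boundary ∂_2: C_2 → C_1 acts by ∂[p,q,r] = [q,r] − [p,r] + [p,q]. For instance
  ∂[0,2,3] = [2,3] − [0,3] + [0,2],
  ∂[0,1,2] = [1,2] − [0,2] + [0,1].
As a 6×4 matrix over Z this has rank 3, with invariant factors (1,1,1).

From H_k ≅ ker(∂_k) / im(∂_{k+1}) we obtain:

  H_2: rank ker ∂_2 − rank ∂_3 = (4 − 3) − 0 = 1, and there is no ∂_3, so H_2 = Z.

(K is a triangulation of the 2-sphere S^2.)

H_2 ≅ Z.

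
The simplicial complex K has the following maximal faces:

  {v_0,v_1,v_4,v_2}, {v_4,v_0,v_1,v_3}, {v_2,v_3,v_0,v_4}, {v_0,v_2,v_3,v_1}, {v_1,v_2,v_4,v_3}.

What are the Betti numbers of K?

b_0 = 1, b_1 = 0, b_2 = 0, b_3 = 1.

We work with the vertex ordering v_0 < v_1 < v_2 < v_3 < v_4. The simplices of K, each written with vertices in increasing order, are:

  0-simplices (5): [v_0], [v_1], [v_2], [v_3], [v_4]
  1-simplices (10): [v_0,v_1], [v_0,v_2], [v_0,v_3], [v_0,v_4], [v_1,v_2], [v_1,v_3], [v_1,v_4], [v_2,v_3], [v_2,v_4], [v_3,v_4]
  2-simplices (10): [v_0,v_1,v_2], [v_0,v_1,v_3], [v_0,v_1,v_4], [v_0,v_2,v_3], [v_0,v_2,v_4], [v_0,v_3,v_4], [v_1,v_2,v_3], [v_1,v_2,v_4], [v_1,v_3,v_4], [v_2,v_3,v_4]
  3-simplices (5): [v_0,v_1,v_2,v_3], [v_0,v_1,v_2,v_4], [v_0,v_1,v_3,v_4], [v_0,v_2,v_3,v_4], [v_1,v_2,v_3,v_4]

giving chain groups C_0 ≅ Z^5, C_1 ≅ Z^10, C_2 ≅ Z^10, C_3 ≅ Z^5.

The boundary map ∂_1: C_1 → C_0 sends each edge [p,q] (with p < q) to q − p. For instance
  ∂[v_1,v_3] = [v_3] − [v_1].
The 5×10 boundary matrix has rank 4 and Smith normal form diag(1,1,1,1).

∂_2: C_2 → C_1 maps a triangle to the signed sum of its edges. For instance
  ∂[v_0,v_3,v_4] = [v_3,v_4] − [v_0,v_4] + [v_0,v_3],
  ∂[v_0,v_2,v_3] = [v_2,v_3] − [v_0,v_3] + [v_0,v_2].
The resulting 10×10 matrix has rank 6, and its Smith normal form has invariant factors (1,1,1,1,1,1).

∂_3: C_3 → C_2 sends each 3-simplex σ to the alternating sum Σ_i (−1)^i (σ with its i-th vertex removed). For instance
  ∂[v_0,v_2,v_3,v_4] = [v_2,v_3,v_4] − [v_0,v_3,v_4] + [v_0,v_2,v_4] − [v_0,v_2,v_3],
  ∂[v_0,v_1,v_3,v_4] = [v_1,v_3,v_4] − [v_0,v_3,v_4] + [v_0,v_1,v_4] − [v_0,v_1,v_3].
As a 10×5 matrix over Z this has rank 4, with invariant factors (1,1,1,1).

From H_k ≅ ker(∂_k) / im(∂_{k+1}) we obtain:

  H_0: rank C_0 − rank ∂_1 = 5 − 4 = 1, and the invariant factors of ∂_1 are all 1, so H_0 ≅ Z.
  H_1: rank ker ∂_1 − rank ∂_2 = (10 − 4) − 6 = 0, and the invariant factors of ∂_2 are all 1, so H_1 ≅ 0.
  H_2: rank ker ∂_2 − rank ∂_3 = (10 − 6) − 4 = 0, and the invariant factors of ∂_3 are all 1, so H_2 ≅ 0.
  H_3: rank ker ∂_3 − rank ∂_4 = (5 − 4) − 0 = 1, and there is no ∂_4, so H_3 ≅ Z.

Hence the Betti numbers are b_0 = 1, b_1 = 0, b_2 = 0, b_3 = 1.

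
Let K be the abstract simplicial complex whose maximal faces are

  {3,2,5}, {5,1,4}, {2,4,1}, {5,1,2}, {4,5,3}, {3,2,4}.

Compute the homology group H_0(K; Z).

Order the vertices as 1 < 2 < 3 < 4 < 5. Listing each simplex with vertices in this order, K has dimension 2 with simplices:

  0-simplices (5): [1], [2], [3], [4], [5]
  1-simplices (9): [1,2], [1,4], [1,5], [2,3], [2,4], [2,5], [3,4], [3,5], [4,5]
  2-simplices (6): [1,2,4], [1,2,5], [1,4,5], [2,3,4], [2,3,5], [3,4,5]

so the chain groups are C_0 ≅ Z^5, C_1 ≅ Z^9, C_2 ≅ Z^6.

Boundary ∂_1: C_1 → C_0 is given by ∂[p,q] = [q] − [p].
This gives a 5×9 integer matrix of rank 4; reducing to Smith normal form yields diagonal entries (1,1,1,1).

Boundary ∂_2: C_2 → C_1 maps a triangle to the signed sum of its edges. For instance
  ∂[1,4,5] = [4,5] − [1,5] + [1,4],
  ∂[3,4,5] = [4,5] − [3,5] + [3,4].
This gives a 9×6 integer matrix of rank 5; reducing to Smith normal form yields diagonal entries (1,1,1,1,1).

Computing H_k = (kernel of ∂_k) / (image of ∂_{k+1}):

  H_0: rank C_0 − rank ∂_1 = 5 − 4 = 1, and the invariant factors of ∂_1 are all 1, so H_0 = Z.

(K is a triangulation of the 2-sphere S^2.)

H_0 ≅ Z.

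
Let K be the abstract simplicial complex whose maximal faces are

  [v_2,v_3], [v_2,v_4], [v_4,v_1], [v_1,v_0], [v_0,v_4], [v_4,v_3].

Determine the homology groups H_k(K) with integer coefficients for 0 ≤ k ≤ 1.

H_0 ≅ Z,  H_1 ≅ Z^2.

K has 5 vertices, 6 edges.
rank ∂_0 = 0, rank ∂_1 = 4 ⇒ b_0 = 5 − 0 − 4 = 1; all invariant factors of ∂_1 are 1 so no torsion. So H_0 = Z.
rank ∂_1 = 4, rank ∂_2 = 0 ⇒ b_1 = 6 − 4 − 0 = 2. So H_1 = Z^2.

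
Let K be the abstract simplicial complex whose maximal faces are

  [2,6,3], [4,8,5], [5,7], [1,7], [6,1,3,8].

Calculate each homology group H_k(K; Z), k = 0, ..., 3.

H_0 = Z,  H_1 = Z,  H_2 = 0,  H_3 = 0.

K has 8 vertices, 13 edges, 6 triangles, 1 3-simplex.
rank ∂_0 = 0, rank ∂_1 = 7 ⇒ b_0 = 8 − 0 − 7 = 1; all invariant factors of ∂_1 are 1 so no torsion. So H_0 ≅ Z.
rank ∂_1 = 7, rank ∂_2 = 5 ⇒ b_1 = 13 − 7 − 5 = 1; all invariant factors of ∂_2 are 1 so no torsion. So H_1 ≅ Z.
rank ∂_2 = 5, rank ∂_3 = 1 ⇒ b_2 = 6 − 5 − 1 = 0; all invariant factors of ∂_3 are 1 so no torsion. So H_2 ≅ 0.
rank ∂_3 = 1, rank ∂_4 = 0 ⇒ b_3 = 1 − 1 − 0 = 0. So H_3 ≅ 0.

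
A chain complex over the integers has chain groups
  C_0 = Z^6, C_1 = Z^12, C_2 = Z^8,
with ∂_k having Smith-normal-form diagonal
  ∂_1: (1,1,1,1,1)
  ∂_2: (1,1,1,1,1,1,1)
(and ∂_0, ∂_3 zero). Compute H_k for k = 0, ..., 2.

H_0 ≅ Z,  H_1 = 0,  H_2 ≅ Z.

H_0: b_0 = 6 − 0 − 5 = 1; torsion from ∂_1 factors > 1: none. So H_0 ≅ Z.
H_1: b_1 = 12 − 5 − 7 = 0; torsion from ∂_2 factors > 1: none. So H_1 ≅ 0.
H_2: b_2 = 8 − 7 − 0 = 1; torsion from ∂_3 factors > 1: none. So H_2 ≅ Z.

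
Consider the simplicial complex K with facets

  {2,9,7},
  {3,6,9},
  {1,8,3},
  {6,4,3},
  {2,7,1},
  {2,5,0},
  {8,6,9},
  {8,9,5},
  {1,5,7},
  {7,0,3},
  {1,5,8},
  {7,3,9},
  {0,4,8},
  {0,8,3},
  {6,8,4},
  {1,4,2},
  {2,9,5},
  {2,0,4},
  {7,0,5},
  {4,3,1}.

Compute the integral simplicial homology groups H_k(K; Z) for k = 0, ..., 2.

H_0 ≅ Z,  H_1 ≅ Z × Z/2,  H_2 = 0.

Take the total order 0 < 1 < 2 < 3 < 4 < 5 < 6 < 7 < 8 < 9 on the vertex set. Then K (dimension 2) consists of the simplices:

  0-simplices (10): [0], [1], [2], [3], [4], [5], [6], [7], [8], [9]
  1-simplices (30): (30 of them)
  2-simplices (20): (20 of them)

giving chain groups C_0 ≅ Z^10, C_1 ≅ Z^30, C_2 ≅ Z^20.

Boundary ∂_1: C_1 → C_0 sends each edge [p,q] (with p < q) to q − p. For instance
  ∂[5,9] = [9] − [5].
The 10×30 boundary matrix has rank 9 and Smith normal form diag(1,1,1,1,1,1,1,1,1).

The boundary map ∂_2: C_2 → C_1 sends each 2-simplex [p,q,r] to [q,r] − [p,r] + [p,q]. For instance
  ∂[5,8,9] = [8,9] − [5,9] + [5,8],
  ∂[1,2,4] = [2,4] − [1,4] + [1,2].
The 30×20 boundary matrix has rank 20 and Smith normal form diag(1,1,1,1,1,1,1,1,1,1,1,1,1,1,1,1,1,1,1,2).

Computing H_k = (kernel of ∂_k) / (image of ∂_{k+1}):

  H_0: rank C_0 − rank ∂_1 = 10 − 9 = 1, and the invariant factors of ∂_1 are all 1, so H_0 = Z.
  H_1: rank ker ∂_1 − rank ∂_2 = (30 − 9) − 20 = 1, and ∂_2 has invariant factor 2 > 1, so H_1 = Z × Z/2.
  H_2: rank ker ∂_2 − rank ∂_3 = (20 − 20) − 0 = 0, and there is no ∂_3, so H_2 = 0.

(K is a triangulation of the Klein bottle.)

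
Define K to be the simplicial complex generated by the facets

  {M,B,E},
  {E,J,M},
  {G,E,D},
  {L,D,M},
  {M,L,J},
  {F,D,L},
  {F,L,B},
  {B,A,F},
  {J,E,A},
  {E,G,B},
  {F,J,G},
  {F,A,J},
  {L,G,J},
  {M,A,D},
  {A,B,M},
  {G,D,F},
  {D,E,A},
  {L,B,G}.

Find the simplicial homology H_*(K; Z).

H_0 = Z,  H_1 = Z ⊕ Z/2Z,  H_2 = 0.

Order the vertices as A < B < D < E < F < G < J < L < M. Listing each simplex with vertices in this order, K has dimension 2 with simplices:

  0-simplices (9): A, B, D, E, F, G, J, L, M
  1-simplices (27): AB, AD, AE, AF, AJ, AM, BE, BF, BG, BL, BM, DE, DF, DG, DL, DM, EG, EJ, EM, FG, FJ, FL, GJ, GL, JL, JM, LM
  2-simplices (18): ABF, ABM, ADE, ADM, AEJ, AFJ, BEG, BEM, BFL, BGL, DEG, DFG, DFL, DLM, EJM, FGJ, GJL, JLM

Hence C_0 ≅ Z^9, C_1 ≅ Z^27, C_2 ≅ Z^18.

Boundary ∂_1: C_1 → C_0 sends each edge [p,q] (with p < q) to q − p. For instance
  ∂AD = D − A.
The resulting 9×27 matrix has rank 8, and its Smith normal form has invariant factors (1,1,1,1,1,1,1,1).

The boundary map ∂_2: C_2 → C_1 maps a triangle to the signed sum of its edges. For instance
  ∂DEG = EG − DG + DE,
  ∂ADE = DE − AE + AD.
This gives a 27×18 integer matrix of rank 18; reducing to Smith normal form yields diagonal entries (1,1,1,1,1,1,1,1,1,1,1,1,1,1,1,1,1,2).

Reading off H_k = ker ∂_k / im ∂_{k+1}:

  H_0: rank C_0 − rank ∂_1 = 9 − 8 = 1, and the invariant factors of ∂_1 are all 1, so H_0 ≅ Z.
  H_1: rank ker ∂_1 − rank ∂_2 = (27 − 8) − 18 = 1, and ∂_2 has invariant factor 2 > 1, so H_1 ≅ Z ⊕ Z/2Z.
  H_2: rank ker ∂_2 − rank ∂_3 = (18 − 18) − 0 = 0, and there is no ∂_3, so H_2 ≅ 0.

As a check, the Euler characteristic is 9 − 27 + 18 = 0, which agrees with 1 − 1 + 0 = 0.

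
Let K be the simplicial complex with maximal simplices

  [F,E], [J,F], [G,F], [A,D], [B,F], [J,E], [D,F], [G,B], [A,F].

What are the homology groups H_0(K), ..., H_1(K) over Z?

H_0 ≅ Z,  H_1 ≅ Z^3.

Take the total order A < B < D < E < F < G < J on the vertex set. Then K (dimension 1) consists of the simplices:

  0-simplices (7): A, B, D, E, F, G, J
  1-simplices (9): AD, AF, BF, BG, DF, EF, EJ, FG, FJ

giving chain groups C_0 ≅ Z^7, C_1 ≅ Z^9.

∂_1: C_1 → C_0 sends each edge [p,q] (with p < q) to q − p. For instance
  ∂AD = D − A.
The 7×9 boundary matrix has rank 6 and Smith normal form diag(1,1,1,1,1,1).

From H_k ≅ ker(∂_k) / im(∂_{k+1}) we obtain:

  H_0: rank C_0 − rank ∂_1 = 7 − 6 = 1, and the invariant factors of ∂_1 are all 1, so H_0 = Z.
  H_1: rank ker ∂_1 − rank ∂_2 = (9 − 6) − 0 = 3, and there is no ∂_2, so H_1 = Z^3.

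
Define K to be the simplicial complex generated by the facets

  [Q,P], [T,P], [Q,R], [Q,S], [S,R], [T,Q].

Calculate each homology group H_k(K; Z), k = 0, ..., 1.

H_0 ≅ Z,  H_1 ≅ Z^2.

We work with the vertex ordering P < Q < R < S < T. The simplices of K, each written with vertices in increasing order, are:

  0-simplices (5): P, Q, R, S, T
  1-simplices (6): PQ, PT, QR, QS, QT, RS

Hence C_0 ≅ Z^5, C_1 ≅ Z^6.

The boundary map ∂_1: C_1 → C_0 is given by ∂[p,q] = [q] − [p]. For instance
  ∂QT = T − Q.
As a 5×6 matrix over Z this has rank 4, with invariant factors (1,1,1,1).

From H_k ≅ ker(∂_k) / im(∂_{k+1}) we obtain:

  H_0: rank C_0 − rank ∂_1 = 5 − 4 = 1, and the invariant factors of ∂_1 are all 1, so H_0 = Z.
  H_1: rank ker ∂_1 − rank ∂_2 = (6 − 4) − 0 = 2, and there is no ∂_2, so H_1 = Z^2.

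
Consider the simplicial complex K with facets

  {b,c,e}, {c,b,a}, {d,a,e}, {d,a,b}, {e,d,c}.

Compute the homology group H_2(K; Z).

Take the total order a < b < c < d < e on the vertex set. Then K (dimension 2) consists of the simplices:

  0-simplices (5): a, b, c, d, e
  1-simplices (10): ab, ac, ad, ae, bc, bd, be, cd, ce, de
  2-simplices (5): abc, abd, ade, bce, cde

so the chain groups are C_0 ≅ Z^5, C_1 ≅ Z^10, C_2 ≅ Z^5.

The boundary map ∂_1: C_1 → C_0 sends each edge [p,q] (with p < q) to q − p.
As a 5×10 matrix over Z this has rank 4, with invariant factors (1,1,1,1).

∂_2: C_2 → C_1 sends each 2-simplex [p,q,r] to [q,r] − [p,r] + [p,q]. For instance
  ∂ade = de − ae + ad,
  ∂bce = ce − be + bc.
The resulting 10×5 matrix has rank 5, and its Smith normal form has invariant factors (1,1,1,1,1).

Reading off H_k = ker ∂_k / im ∂_{k+1}:

  H_2: rank ker ∂_2 − rank ∂_3 = (5 − 5) − 0 = 0, and there is no ∂_3, so H_2 ≅ 0.

H_2 ≅ 0.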